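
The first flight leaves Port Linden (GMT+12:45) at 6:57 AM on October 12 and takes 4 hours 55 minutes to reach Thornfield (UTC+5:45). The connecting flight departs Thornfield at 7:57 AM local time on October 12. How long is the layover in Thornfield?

Convert departure to UTC: 6:57 AM − 12:45 = 6:12 PM UTC on Oct 11.
Add 4 hours and 55 minutes flight time → 11:07 PM UTC.
Thornfield is UTC+5:45, so local arrival = 11:07 PM + 5:45 = 4:52 AM on Oct 12.
Layover = 7:57 AM − 4:52 AM = 3 hours 5 minutes.

3 hours 5 minutes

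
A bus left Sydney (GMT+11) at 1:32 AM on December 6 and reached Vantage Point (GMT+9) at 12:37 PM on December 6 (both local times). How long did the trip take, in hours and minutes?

13 hours 5 minutes

Vantage Point is 2:00 behind Sydney.
Clock-face elapsed time (ignoring zones) is 11 hours 5 minutes.
Actual elapsed = 11 hours 5 minutes + 2:00 = 13 hours 5 minutes.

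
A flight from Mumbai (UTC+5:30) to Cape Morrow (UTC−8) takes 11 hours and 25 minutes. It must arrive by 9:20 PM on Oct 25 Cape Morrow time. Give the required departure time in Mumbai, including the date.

Target arrival in UTC: 9:20 PM + 8:00 = 5:20 AM on Oct 26.
Subtract 11 hours and 25 minutes → departure 5:55 PM UTC on Oct 25.
Mumbai is UTC+5:30: 5:55 PM + 5:30 = 11:25 PM on Oct 25.

11:25 PM on Oct 25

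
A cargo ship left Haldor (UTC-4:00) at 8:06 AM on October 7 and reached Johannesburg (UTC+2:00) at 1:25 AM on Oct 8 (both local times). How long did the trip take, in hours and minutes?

Departure in UTC: 8:06 AM + 4:00 = 12:06 PM on Oct 7.
Arrival in UTC: 1:25 AM − 2:00 = 11:25 PM on Oct 7.
Elapsed = 11:25 PM − 12:06 PM = 11 hours 19 minutes.

11 hours 19 minutes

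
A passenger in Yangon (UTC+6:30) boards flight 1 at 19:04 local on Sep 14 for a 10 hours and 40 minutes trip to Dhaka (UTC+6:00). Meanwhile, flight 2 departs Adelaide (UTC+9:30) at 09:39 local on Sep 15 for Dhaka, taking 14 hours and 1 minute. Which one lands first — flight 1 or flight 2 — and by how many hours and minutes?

Flight 1 in UTC: 19:04 − 6:30 = 12:34 on Sep 14.
+10 hours and 40 minutes → arrive 23:14 UTC on Sep 14.
Flight 2 in UTC: 09:39 − 9:30 = 00:09 on Sep 15.
+14 hours 1 minute → arrive 14:10 UTC on Sep 15.
Flight 1 lands earlier by 14 hours 56 minutes.

the first, by 14 hours 56 minutes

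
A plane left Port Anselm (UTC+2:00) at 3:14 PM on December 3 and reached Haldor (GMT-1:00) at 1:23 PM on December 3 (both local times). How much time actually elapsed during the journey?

1 hour 9 minutes

Departure in UTC: 3:14 PM − 2:00 = 1:14 PM on Dec 3.
Arrival in UTC: 1:23 PM + 1:00 = 2:23 PM on Dec 3.
Elapsed = 2:23 PM − 1:14 PM = 1 hour 9 minutes.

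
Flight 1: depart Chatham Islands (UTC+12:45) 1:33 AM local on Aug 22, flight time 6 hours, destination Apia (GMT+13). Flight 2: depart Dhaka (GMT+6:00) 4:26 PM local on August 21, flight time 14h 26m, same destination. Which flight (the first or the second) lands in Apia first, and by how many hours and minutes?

Flight 1 in UTC: 1:33 AM − 12:45 = 12:48 PM on Aug 21.
+6 hours → arrive 6:48 PM UTC on Aug 21.
Flight 2 in UTC: 4:26 PM − 6:00 = 10:26 AM on Aug 21.
+14 hours and 26 minutes → arrive 12:52 AM UTC on Aug 22.
Flight 1 lands earlier by 6 hours 4 minutes.

the first, by 6 hours 4 minutes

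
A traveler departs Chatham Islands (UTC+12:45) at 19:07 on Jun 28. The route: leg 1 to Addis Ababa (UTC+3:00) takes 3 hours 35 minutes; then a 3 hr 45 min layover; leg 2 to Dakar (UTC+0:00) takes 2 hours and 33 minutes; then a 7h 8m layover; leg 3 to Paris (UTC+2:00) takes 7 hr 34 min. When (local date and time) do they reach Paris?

08:57 on June 29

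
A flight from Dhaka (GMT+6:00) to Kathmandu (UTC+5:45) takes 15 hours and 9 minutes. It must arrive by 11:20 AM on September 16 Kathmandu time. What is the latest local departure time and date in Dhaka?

Target arrival in UTC: 11:20 AM − 5:45 = 5:35 AM on Sep 16.
Subtract 15 hours and 9 minutes → departure 2:26 PM UTC on Sep 15.
Dhaka is UTC+6:00: 2:26 PM + 6:00 = 8:26 PM on Sep 15.

8:26 PM on Sep 15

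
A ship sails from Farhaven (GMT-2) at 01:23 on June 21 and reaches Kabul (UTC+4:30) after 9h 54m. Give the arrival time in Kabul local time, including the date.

17:47 on June 21

Convert departure to UTC: 01:23 + 2:00 = 03:23 UTC on Jun 21.
Add 9 hours and 54 minutes travel time → 13:17 UTC.
Kabul is UTC+4:30, so local arrival = 13:17 + 4:30 = 17:47 on Jun 21.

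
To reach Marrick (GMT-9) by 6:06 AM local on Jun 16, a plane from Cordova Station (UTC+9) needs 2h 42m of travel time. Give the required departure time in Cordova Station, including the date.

9:24 PM on June 16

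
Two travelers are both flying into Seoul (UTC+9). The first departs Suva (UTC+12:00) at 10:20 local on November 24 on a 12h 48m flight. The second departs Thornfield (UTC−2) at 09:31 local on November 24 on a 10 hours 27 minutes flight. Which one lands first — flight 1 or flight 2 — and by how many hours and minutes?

the first, by 10 hours 50 minutes

Flight 1 in UTC: 10:20 − 12:00 = 22:20 on Nov 23.
+12 hours 48 minutes → arrive 11:08 UTC on Nov 24.
Flight 2 in UTC: 09:31 + 2:00 = 11:31 on Nov 24.
+10 hours 27 minutes → arrive 21:58 UTC on Nov 24.
Flight 1 lands earlier by 10 hours 50 minutes.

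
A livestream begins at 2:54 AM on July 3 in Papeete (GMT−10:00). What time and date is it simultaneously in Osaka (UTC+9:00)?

9:54 PM on July 3

Osaka is 19:00 ahead of Papeete.
Shift by the zone difference: 2:54 AM + 19:00 = 9:54 PM on Jul 3 in Osaka.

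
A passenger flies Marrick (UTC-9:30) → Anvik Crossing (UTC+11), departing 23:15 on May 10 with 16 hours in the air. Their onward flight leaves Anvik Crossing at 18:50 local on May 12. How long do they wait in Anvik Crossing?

Convert departure to UTC: 23:15 + 9:30 = 08:45 UTC on May 11.
Add 16 hours flight time → 00:45 UTC (May 12).
Anvik Crossing is UTC+11:00, so local arrival = 00:45 + 11:00 = 11:45 on May 12.
Layover = 18:50 − 11:45 = 7 hours 5 minutes.

7 hours 5 minutes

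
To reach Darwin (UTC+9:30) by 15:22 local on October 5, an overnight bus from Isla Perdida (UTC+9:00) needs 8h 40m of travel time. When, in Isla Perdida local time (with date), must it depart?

Target arrival in UTC: 15:22 − 9:30 = 05:52 on Oct 5.
Subtract 8 hours and 40 minutes → departure 21:12 UTC on Oct 4.
Isla Perdida is UTC+9:00: 21:12 + 9:00 = 06:12 on Oct 5.

06:12 on October 5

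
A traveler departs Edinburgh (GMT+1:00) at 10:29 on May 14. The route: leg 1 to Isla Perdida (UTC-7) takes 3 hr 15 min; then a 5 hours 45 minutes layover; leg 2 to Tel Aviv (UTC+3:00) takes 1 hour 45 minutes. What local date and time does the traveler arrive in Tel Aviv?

Convert departure to UTC: 10:29 − 1:00 = 09:29 UTC on May 14.
Add 3 hours 15 minutes leg 1 → 12:44 UTC.
Add 5 hours and 45 minutes layover in Isla Perdida → 18:29 UTC.
Add 1 hour and 45 minutes leg 2 → 20:14 UTC.
Tel Aviv is UTC+3:00, so local arrival = 20:14 + 3:00 = 23:14 on May 14.

23:14 on May 14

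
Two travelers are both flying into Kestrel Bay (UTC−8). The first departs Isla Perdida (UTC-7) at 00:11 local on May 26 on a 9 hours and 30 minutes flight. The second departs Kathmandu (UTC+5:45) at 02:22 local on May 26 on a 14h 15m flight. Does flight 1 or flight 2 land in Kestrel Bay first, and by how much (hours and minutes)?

the second, by 5 hours 49 minutes

Flight 1 in UTC: 00:11 + 7:00 = 07:11 on May 26.
+9 hours 30 minutes → arrive 16:41 UTC on May 26.
Flight 2 in UTC: 02:22 − 5:45 = 20:37 on May 25.
+14 hours 15 minutes → arrive 10:52 UTC on May 26.
Flight 2 lands earlier by 5 hours 49 minutes.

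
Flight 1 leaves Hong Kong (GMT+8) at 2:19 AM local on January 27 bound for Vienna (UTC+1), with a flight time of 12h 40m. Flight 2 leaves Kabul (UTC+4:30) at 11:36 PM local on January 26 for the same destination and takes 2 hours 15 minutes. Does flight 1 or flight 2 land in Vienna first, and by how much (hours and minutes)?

the second, by 9 hours 38 minutes

Flight 1 in UTC: 2:19 AM − 8:00 = 6:19 PM on Jan 26.
+12 hours 40 minutes → arrive 6:59 AM UTC on Jan 27.
Flight 2 in UTC: 11:36 PM − 4:30 = 7:06 PM on Jan 26.
+2 hours and 15 minutes → arrive 9:21 PM UTC on Jan 26.
Flight 2 lands earlier by 9 hours 38 minutes.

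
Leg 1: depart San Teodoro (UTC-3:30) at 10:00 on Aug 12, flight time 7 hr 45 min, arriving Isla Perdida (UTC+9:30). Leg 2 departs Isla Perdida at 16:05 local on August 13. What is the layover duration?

Convert departure to UTC: 10:00 + 3:30 = 13:30 UTC on Aug 12.
Add 7 hours 45 minutes flight time → 21:15 UTC.
Isla Perdida is UTC+9:30, so local arrival = 21:15 + 9:30 = 06:45 on Aug 13.
Layover = 16:05 − 06:45 = 9 hours 20 minutes.

9 hours 20 minutes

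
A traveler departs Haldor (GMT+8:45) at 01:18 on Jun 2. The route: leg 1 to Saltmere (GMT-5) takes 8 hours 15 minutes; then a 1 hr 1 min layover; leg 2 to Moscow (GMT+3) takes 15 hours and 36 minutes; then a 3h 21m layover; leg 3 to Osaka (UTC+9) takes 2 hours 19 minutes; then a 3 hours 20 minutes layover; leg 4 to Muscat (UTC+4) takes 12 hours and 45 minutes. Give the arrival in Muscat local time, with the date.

Convert departure to UTC: 01:18 − 8:45 = 16:33 UTC on Jun 1.
Add 8 hours and 15 minutes leg 1 → 00:48 UTC (Jun 2).
Add 1 hour and 1 minute layover in Saltmere → 01:49 UTC.
Add 15 hours 36 minutes leg 2 → 17:25 UTC.
Add 3 hours 21 minutes layover in Moscow → 20:46 UTC.
Add 2 hours and 19 minutes leg 3 → 23:05 UTC.
Add 3 hours and 20 minutes layover in Osaka → 02:25 UTC (Jun 3).
Add 12 hours and 45 minutes leg 4 → 15:10 UTC.
Muscat is UTC+4:00, so local arrival = 15:10 + 4:00 = 19:10 on Jun 3.

19:10 on Jun 3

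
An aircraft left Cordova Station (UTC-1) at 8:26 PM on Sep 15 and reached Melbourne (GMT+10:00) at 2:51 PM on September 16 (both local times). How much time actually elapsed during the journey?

7 hours 25 minutes

Departure in UTC: 8:26 PM + 1:00 = 9:26 PM on Sep 15.
Arrival in UTC: 2:51 PM − 10:00 = 4:51 AM on Sep 16.
Elapsed = 4:51 AM − 9:26 PM (+1 day) = 7 hours 25 minutes.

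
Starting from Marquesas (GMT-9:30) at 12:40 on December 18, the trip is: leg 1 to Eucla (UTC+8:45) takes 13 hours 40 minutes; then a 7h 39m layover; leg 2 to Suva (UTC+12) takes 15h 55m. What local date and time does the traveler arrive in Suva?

23:24 on December 20

Convert departure to UTC: 12:40 + 9:30 = 22:10 UTC on Dec 18.
Add 13 hours 40 minutes leg 1 → 11:50 UTC (Dec 19).
Add 7 hours 39 minutes layover in Eucla → 19:29 UTC.
Add 15 hours and 55 minutes leg 2 → 11:24 UTC (Dec 20).
Suva is UTC+12:00, so local arrival = 11:24 + 12:00 = 23:24 on Dec 20.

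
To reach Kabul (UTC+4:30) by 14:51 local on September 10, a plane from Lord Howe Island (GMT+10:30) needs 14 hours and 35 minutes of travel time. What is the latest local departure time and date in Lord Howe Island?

06:16 on Sep 10

Target arrival in UTC: 14:51 − 4:30 = 10:21 on Sep 10.
Subtract 14 hours and 35 minutes → departure 19:46 UTC on Sep 9.
Lord Howe Island is UTC+10:30: 19:46 + 10:30 = 06:16 on Sep 10.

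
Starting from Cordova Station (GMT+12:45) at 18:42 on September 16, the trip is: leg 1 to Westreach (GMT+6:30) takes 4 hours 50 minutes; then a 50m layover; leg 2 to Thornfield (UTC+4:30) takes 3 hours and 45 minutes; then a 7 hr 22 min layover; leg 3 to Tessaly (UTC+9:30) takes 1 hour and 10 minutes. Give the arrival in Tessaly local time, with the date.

09:24 on September 17

Convert departure to UTC: 18:42 − 12:45 = 05:57 UTC on Sep 16.
Add 4 hours and 50 minutes leg 1 → 10:47 UTC.
Add 50 minutes layover in Westreach → 11:37 UTC.
Add 3 hours and 45 minutes leg 2 → 15:22 UTC.
Add 7 hours 22 minutes layover in Thornfield → 22:44 UTC.
Add 1 hour and 10 minutes leg 3 → 23:54 UTC.
Tessaly is UTC+9:30, so local arrival = 23:54 + 9:30 = 09:24 on Sep 17.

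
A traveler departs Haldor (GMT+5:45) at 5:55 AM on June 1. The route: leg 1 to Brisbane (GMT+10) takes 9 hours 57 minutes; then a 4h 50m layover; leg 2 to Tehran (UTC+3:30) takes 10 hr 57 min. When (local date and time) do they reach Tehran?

Convert departure to UTC: 5:55 AM − 5:45 = 12:10 AM UTC on Jun 1.
Add 9 hours and 57 minutes leg 1 → 10:07 AM UTC.
Add 4 hours and 50 minutes layover in Brisbane → 2:57 PM UTC.
Add 10 hours and 57 minutes leg 2 → 1:54 AM UTC (Jun 2).
Tehran is UTC+3:30, so local arrival = 1:54 AM + 3:30 = 5:24 AM on Jun 2.

5:24 AM on Jun 2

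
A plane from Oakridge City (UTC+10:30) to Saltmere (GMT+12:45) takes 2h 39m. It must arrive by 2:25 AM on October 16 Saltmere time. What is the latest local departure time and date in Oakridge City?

9:31 PM on Oct 15

Target arrival in UTC: 2:25 AM − 12:45 = 1:40 PM on Oct 15.
Subtract 2 hours and 39 minutes → departure 11:01 AM UTC on Oct 15.
Oakridge City is UTC+10:30: 11:01 AM + 10:30 = 9:31 PM on Oct 15.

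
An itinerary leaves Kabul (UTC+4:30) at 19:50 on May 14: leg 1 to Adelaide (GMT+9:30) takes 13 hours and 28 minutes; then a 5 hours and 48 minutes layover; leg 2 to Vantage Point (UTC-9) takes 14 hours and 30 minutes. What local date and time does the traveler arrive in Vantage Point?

Convert departure to UTC: 19:50 − 4:30 = 15:20 UTC on May 14.
Add 13 hours 28 minutes leg 1 → 04:48 UTC (May 15).
Add 5 hours 48 minutes layover in Adelaide → 10:36 UTC.
Add 14 hours 30 minutes leg 2 → 01:06 UTC (May 16).
Vantage Point is UTC−9:00, so local arrival = 01:06 − 9:00 = 16:06 on May 15.

16:06 on May 15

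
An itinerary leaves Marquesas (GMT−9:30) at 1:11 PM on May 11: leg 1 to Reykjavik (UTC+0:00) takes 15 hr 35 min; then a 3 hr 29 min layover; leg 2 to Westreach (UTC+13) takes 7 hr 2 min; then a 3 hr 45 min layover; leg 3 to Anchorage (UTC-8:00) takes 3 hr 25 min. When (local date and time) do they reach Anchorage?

Convert departure to UTC: 1:11 PM + 9:30 = 10:41 PM UTC on May 11.
Add 15 hours 35 minutes leg 1 → 2:16 PM UTC (May 12).
Add 3 hours 29 minutes layover in Reykjavik → 5:45 PM UTC.
Add 7 hours 2 minutes leg 2 → 12:47 AM UTC (May 13).
Add 3 hours 45 minutes layover in Westreach → 4:32 AM UTC.
Add 3 hours 25 minutes leg 3 → 7:57 AM UTC.
Anchorage is UTC−8:00, so local arrival = 7:57 AM − 8:00 = 11:57 PM on May 12.

11:57 PM on May 12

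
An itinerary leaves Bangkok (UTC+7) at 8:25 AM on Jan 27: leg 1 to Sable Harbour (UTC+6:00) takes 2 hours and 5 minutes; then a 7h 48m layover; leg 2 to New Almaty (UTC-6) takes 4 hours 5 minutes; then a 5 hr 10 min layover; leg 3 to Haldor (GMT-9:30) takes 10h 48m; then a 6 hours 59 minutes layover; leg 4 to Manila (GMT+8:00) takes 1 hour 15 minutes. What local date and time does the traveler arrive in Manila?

11:35 PM on January 28

Convert departure to UTC: 8:25 AM − 7:00 = 1:25 AM UTC on Jan 27.
Add 2 hours 5 minutes leg 1 → 3:30 AM UTC.
Add 7 hours and 48 minutes layover in Sable Harbour → 11:18 AM UTC.
Add 4 hours and 5 minutes leg 2 → 3:23 PM UTC.
Add 5 hours 10 minutes layover in New Almaty → 8:33 PM UTC.
Add 10 hours 48 minutes leg 3 → 7:21 AM UTC (Jan 28).
Add 6 hours 59 minutes layover in Haldor → 2:20 PM UTC.
Add 1 hour and 15 minutes leg 4 → 3:35 PM UTC.
Manila is UTC+8:00, so local arrival = 3:35 PM + 8:00 = 11:35 PM on Jan 28.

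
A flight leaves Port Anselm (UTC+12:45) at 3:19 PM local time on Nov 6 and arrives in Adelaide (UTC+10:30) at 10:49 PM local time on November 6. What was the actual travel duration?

Departure in UTC: 3:19 PM − 12:45 = 2:34 AM on Nov 6.
Arrival in UTC: 10:49 PM − 10:30 = 12:19 PM on Nov 6.
Elapsed = 12:19 PM − 2:34 AM = 9 hours 45 minutes.

9 hours 45 minutes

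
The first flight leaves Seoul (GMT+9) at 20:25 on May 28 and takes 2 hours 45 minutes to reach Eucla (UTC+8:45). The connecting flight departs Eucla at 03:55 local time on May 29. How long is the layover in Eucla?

Convert departure to UTC: 20:25 − 9:00 = 11:25 UTC on May 28.
Add 2 hours 45 minutes flight time → 14:10 UTC.
Eucla is UTC+8:45, so local arrival = 14:10 + 8:45 = 22:55 on May 28.
Layover = 03:55 − 22:55 (+1 day) = 5 hours.

5 hours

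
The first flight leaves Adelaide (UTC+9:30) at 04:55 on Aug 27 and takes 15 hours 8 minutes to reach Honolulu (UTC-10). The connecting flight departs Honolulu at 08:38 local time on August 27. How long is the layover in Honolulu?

Convert departure to UTC: 04:55 − 9:30 = 19:25 UTC on Aug 26.
Add 15 hours and 8 minutes flight time → 10:33 UTC (Aug 27).
Honolulu is UTC−10:00, so local arrival = 10:33 − 10:00 = 00:33 on Aug 27.
Layover = 08:38 − 00:33 = 8 hours 5 minutes.

8 hours 5 minutes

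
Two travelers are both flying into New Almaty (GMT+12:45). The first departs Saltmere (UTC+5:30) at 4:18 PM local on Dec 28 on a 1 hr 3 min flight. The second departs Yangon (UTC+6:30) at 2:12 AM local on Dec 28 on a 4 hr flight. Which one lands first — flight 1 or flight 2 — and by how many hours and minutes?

Flight 1 in UTC: 4:18 PM − 5:30 = 10:48 AM on Dec 28.
+1 hour and 3 minutes → arrive 11:51 AM UTC on Dec 28.
Flight 2 in UTC: 2:12 AM − 6:30 = 7:42 PM on Dec 27.
+4 hours → arrive 11:42 PM UTC on Dec 27.
Flight 2 lands earlier by 12 hours 9 minutes.

the second, by 12 hours 9 minutes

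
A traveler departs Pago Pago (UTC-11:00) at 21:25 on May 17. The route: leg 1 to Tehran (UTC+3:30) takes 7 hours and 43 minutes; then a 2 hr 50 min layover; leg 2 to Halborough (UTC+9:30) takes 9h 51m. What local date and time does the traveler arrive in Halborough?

Convert departure to UTC: 21:25 + 11:00 = 08:25 UTC on May 18.
Add 7 hours 43 minutes leg 1 → 16:08 UTC.
Add 2 hours 50 minutes layover in Tehran → 18:58 UTC.
Add 9 hours 51 minutes leg 2 → 04:49 UTC (May 19).
Halborough is UTC+9:30, so local arrival = 04:49 + 9:30 = 14:19 on May 19.

14:19 on May 19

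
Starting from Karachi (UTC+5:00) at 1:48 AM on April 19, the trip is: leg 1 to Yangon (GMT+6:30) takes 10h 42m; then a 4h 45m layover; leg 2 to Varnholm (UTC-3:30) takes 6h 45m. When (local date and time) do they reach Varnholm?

3:30 PM on April 19

Convert departure to UTC: 1:48 AM − 5:00 = 8:48 PM UTC on Apr 18.
Add 10 hours 42 minutes leg 1 → 7:30 AM UTC (Apr 19).
Add 4 hours and 45 minutes layover in Yangon → 12:15 PM UTC.
Add 6 hours and 45 minutes leg 2 → 7:00 PM UTC.
Varnholm is UTC−3:30, so local arrival = 7:00 PM − 3:30 = 3:30 PM on Apr 19.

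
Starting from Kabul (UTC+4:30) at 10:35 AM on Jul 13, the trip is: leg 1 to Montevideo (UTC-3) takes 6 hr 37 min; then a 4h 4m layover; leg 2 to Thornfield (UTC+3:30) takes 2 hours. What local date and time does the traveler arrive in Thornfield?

Convert departure to UTC: 10:35 AM − 4:30 = 6:05 AM UTC on Jul 13.
Add 6 hours and 37 minutes leg 1 → 12:42 PM UTC.
Add 4 hours and 4 minutes layover in Montevideo → 4:46 PM UTC.
Add 2 hours leg 2 → 6:46 PM UTC.
Thornfield is UTC+3:30, so local arrival = 6:46 PM + 3:30 = 10:16 PM on Jul 13.

10:16 PM on Jul 13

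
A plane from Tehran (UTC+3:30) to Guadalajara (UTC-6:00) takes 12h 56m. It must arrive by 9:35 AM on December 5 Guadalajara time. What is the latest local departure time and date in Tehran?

6:09 AM on December 5

Target arrival in UTC: 9:35 AM + 6:00 = 3:35 PM on Dec 5.
Subtract 12 hours 56 minutes → departure 2:39 AM UTC on Dec 5.
Tehran is UTC+3:30: 2:39 AM + 3:30 = 6:09 AM on Dec 5.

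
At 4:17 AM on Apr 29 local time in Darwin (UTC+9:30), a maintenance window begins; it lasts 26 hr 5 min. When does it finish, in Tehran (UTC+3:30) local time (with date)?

12:22 AM on April 30

Convert start to UTC: 4:17 AM − 9:30 = 6:47 PM UTC on Apr 28.
Add 26 hours and 5 minutes duration → 8:52 PM UTC (Apr 29).
Tehran is UTC+3:30, so local end time = 8:52 PM + 3:30 = 12:22 AM on Apr 30.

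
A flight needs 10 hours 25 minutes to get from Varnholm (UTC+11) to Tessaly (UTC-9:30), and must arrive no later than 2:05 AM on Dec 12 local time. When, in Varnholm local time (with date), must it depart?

12:10 PM on Dec 12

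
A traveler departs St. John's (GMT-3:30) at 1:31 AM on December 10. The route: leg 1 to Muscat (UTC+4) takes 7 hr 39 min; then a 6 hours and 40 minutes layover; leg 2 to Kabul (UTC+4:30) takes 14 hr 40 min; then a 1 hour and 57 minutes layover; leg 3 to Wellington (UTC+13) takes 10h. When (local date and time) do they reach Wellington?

10:57 AM on December 12

Convert departure to UTC: 1:31 AM + 3:30 = 5:01 AM UTC on Dec 10.
Add 7 hours 39 minutes leg 1 → 12:40 PM UTC.
Add 6 hours 40 minutes layover in Muscat → 7:20 PM UTC.
Add 14 hours and 40 minutes leg 2 → 10:00 AM UTC (Dec 11).
Add 1 hour 57 minutes layover in Kabul → 11:57 AM UTC.
Add 10 hours leg 3 → 9:57 PM UTC.
Wellington is UTC+13:00, so local arrival = 9:57 PM + 13:00 = 10:57 AM on Dec 12.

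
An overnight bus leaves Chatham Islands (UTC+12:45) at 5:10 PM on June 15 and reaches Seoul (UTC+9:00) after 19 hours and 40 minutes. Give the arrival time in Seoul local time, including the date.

9:05 AM on June 16

Seoul is 3:45 behind Chatham Islands.
After 19 hours and 40 minutes it is 12:50 PM (Jun 16) in Chatham Islands.
Shift by the zone difference: 12:50 PM − 3:45 = 9:05 AM on Jun 16 in Seoul.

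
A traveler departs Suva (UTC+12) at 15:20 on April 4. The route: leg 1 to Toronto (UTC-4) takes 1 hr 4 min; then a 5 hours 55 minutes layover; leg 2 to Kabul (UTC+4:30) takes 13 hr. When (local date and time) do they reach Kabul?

Convert departure to UTC: 15:20 − 12:00 = 03:20 UTC on Apr 4.
Add 1 hour 4 minutes leg 1 → 04:24 UTC.
Add 5 hours 55 minutes layover in Toronto → 10:19 UTC.
Add 13 hours leg 2 → 23:19 UTC.
Kabul is UTC+4:30, so local arrival = 23:19 + 4:30 = 03:49 on Apr 5.

03:49 on April 5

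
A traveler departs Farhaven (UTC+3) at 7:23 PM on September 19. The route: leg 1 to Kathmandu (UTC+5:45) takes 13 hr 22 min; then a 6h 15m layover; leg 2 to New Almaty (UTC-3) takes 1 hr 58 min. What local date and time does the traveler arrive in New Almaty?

10:58 AM on September 20

Convert departure to UTC: 7:23 PM − 3:00 = 4:23 PM UTC on Sep 19.
Add 13 hours 22 minutes leg 1 → 5:45 AM UTC (Sep 20).
Add 6 hours and 15 minutes layover in Kathmandu → 12:00 PM UTC.
Add 1 hour 58 minutes leg 2 → 1:58 PM UTC.
New Almaty is UTC−3:00, so local arrival = 1:58 PM − 3:00 = 10:58 AM on Sep 20.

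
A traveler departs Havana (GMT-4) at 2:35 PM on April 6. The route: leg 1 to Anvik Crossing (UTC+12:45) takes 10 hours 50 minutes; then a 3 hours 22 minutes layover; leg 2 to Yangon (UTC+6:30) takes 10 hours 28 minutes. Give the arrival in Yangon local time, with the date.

Convert departure to UTC: 2:35 PM + 4:00 = 6:35 PM UTC on Apr 6.
Add 10 hours 50 minutes leg 1 → 5:25 AM UTC (Apr 7).
Add 3 hours and 22 minutes layover in Anvik Crossing → 8:47 AM UTC.
Add 10 hours and 28 minutes leg 2 → 7:15 PM UTC.
Yangon is UTC+6:30, so local arrival = 7:15 PM + 6:30 = 1:45 AM on Apr 8.

1:45 AM on Apr 8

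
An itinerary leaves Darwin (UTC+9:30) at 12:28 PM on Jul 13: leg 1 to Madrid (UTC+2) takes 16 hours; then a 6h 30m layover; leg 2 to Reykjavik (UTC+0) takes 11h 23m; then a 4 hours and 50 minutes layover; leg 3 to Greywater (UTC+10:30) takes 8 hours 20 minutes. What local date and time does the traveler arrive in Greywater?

12:31 PM on July 15

Convert departure to UTC: 12:28 PM − 9:30 = 2:58 AM UTC on Jul 13.
Add 16 hours leg 1 → 6:58 PM UTC.
Add 6 hours and 30 minutes layover in Madrid → 1:28 AM UTC (Jul 14).
Add 11 hours 23 minutes leg 2 → 12:51 PM UTC.
Add 4 hours 50 minutes layover in Reykjavik → 5:41 PM UTC.
Add 8 hours and 20 minutes leg 3 → 2:01 AM UTC (Jul 15).
Greywater is UTC+10:30, so local arrival = 2:01 AM + 10:30 = 12:31 PM on Jul 15.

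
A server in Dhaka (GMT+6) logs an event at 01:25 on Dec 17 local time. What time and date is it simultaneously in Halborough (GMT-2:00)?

In UTC: 01:25 − 6:00 = 19:25 on Dec 16.
Halborough is UTC−2:00: 19:25 − 2:00 = 17:25 on Dec 16.

17:25 on Dec 16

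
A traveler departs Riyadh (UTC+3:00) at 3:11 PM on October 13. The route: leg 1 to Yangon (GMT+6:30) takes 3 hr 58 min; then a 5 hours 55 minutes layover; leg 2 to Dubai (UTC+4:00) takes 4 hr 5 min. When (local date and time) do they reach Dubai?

6:09 AM on Oct 14

Convert departure to UTC: 3:11 PM − 3:00 = 12:11 PM UTC on Oct 13.
Add 3 hours and 58 minutes leg 1 → 4:09 PM UTC.
Add 5 hours 55 minutes layover in Yangon → 10:04 PM UTC.
Add 4 hours 5 minutes leg 2 → 2:09 AM UTC (Oct 14).
Dubai is UTC+4:00, so local arrival = 2:09 AM + 4:00 = 6:09 AM on Oct 14.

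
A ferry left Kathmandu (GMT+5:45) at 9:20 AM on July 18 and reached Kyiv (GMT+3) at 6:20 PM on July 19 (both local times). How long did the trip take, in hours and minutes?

Departure in UTC: 9:20 AM − 5:45 = 3:35 AM on Jul 18.
Arrival in UTC: 6:20 PM − 3:00 = 3:20 PM on Jul 19.
Elapsed = 3:20 PM − 3:35 AM (+1 day) = 35 hours 45 minutes.

35 hours 45 minutes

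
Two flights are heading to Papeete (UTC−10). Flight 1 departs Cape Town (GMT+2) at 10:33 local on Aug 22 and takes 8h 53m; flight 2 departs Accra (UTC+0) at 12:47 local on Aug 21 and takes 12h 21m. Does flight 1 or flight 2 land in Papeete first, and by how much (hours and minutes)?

the second, by 16 hours 18 minutes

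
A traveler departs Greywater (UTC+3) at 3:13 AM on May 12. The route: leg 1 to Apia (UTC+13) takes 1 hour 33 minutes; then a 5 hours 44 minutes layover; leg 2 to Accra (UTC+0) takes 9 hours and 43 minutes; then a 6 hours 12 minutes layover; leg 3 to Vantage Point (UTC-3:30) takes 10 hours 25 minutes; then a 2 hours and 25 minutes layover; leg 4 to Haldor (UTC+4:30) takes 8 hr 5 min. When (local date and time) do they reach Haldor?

12:50 AM on May 14

Convert departure to UTC: 3:13 AM − 3:00 = 12:13 AM UTC on May 12.
Add 1 hour and 33 minutes leg 1 → 1:46 AM UTC.
Add 5 hours and 44 minutes layover in Apia → 7:30 AM UTC.
Add 9 hours and 43 minutes leg 2 → 5:13 PM UTC.
Add 6 hours 12 minutes layover in Accra → 11:25 PM UTC.
Add 10 hours and 25 minutes leg 3 → 9:50 AM UTC (May 13).
Add 2 hours and 25 minutes layover in Vantage Point → 12:15 PM UTC.
Add 8 hours 5 minutes leg 4 → 8:20 PM UTC.
Haldor is UTC+4:30, so local arrival = 8:20 PM + 4:30 = 12:50 AM on May 14.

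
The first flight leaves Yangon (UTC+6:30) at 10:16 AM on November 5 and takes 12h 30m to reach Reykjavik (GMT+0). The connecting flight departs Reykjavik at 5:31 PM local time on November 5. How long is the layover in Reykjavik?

Convert departure to UTC: 10:16 AM − 6:30 = 3:46 AM UTC on Nov 5.
Add 12 hours 30 minutes flight time → 4:16 PM UTC.
Reykjavik is UTC+0, so local arrival is the same: 4:16 PM on Nov 5.
Layover = 5:31 PM − 4:16 PM = 1 hour 15 minutes.

1 hour 15 minutes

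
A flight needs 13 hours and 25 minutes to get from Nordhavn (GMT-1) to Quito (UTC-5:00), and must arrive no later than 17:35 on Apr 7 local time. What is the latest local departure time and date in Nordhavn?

Target arrival in UTC: 17:35 + 5:00 = 22:35 on Apr 7.
Subtract 13 hours and 25 minutes → departure 09:10 UTC on Apr 7.
Nordhavn is UTC−1:00: 09:10 − 1:00 = 08:10 on Apr 7.

08:10 on April 7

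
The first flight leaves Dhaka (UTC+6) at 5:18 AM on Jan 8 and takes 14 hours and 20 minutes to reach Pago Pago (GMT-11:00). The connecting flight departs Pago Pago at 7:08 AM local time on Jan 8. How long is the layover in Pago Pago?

4 hours 30 minutes

Convert departure to UTC: 5:18 AM − 6:00 = 11:18 PM UTC on Jan 7.
Add 14 hours 20 minutes flight time → 1:38 PM UTC (Jan 8).
Pago Pago is UTC−11:00, so local arrival = 1:38 PM − 11:00 = 2:38 AM on Jan 8.
Layover = 7:08 AM − 2:38 AM = 4 hours 30 minutes.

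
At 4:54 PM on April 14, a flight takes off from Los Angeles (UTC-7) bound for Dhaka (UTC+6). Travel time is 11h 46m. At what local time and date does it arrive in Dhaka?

Convert departure to UTC: 4:54 PM + 7:00 = 11:54 PM UTC on Apr 14.
Add 11 hours 46 minutes travel time → 11:40 AM UTC (Apr 15).
Dhaka is UTC+6:00, so local arrival = 11:40 AM + 6:00 = 5:40 PM on Apr 15.

5:40 PM on April 15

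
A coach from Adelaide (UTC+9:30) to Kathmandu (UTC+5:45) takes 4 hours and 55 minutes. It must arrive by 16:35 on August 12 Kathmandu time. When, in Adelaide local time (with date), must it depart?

15:25 on August 12

Target arrival in UTC: 16:35 − 5:45 = 10:50 on Aug 12.
Subtract 4 hours and 55 minutes → departure 05:55 UTC on Aug 12.
Adelaide is UTC+9:30: 05:55 + 9:30 = 15:25 on Aug 12.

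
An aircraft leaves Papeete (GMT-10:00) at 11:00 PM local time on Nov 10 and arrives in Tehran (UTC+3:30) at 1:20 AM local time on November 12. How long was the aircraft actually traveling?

12 hours 50 minutes

Tehran is 13:30 ahead of Papeete.
Clock-face elapsed time (ignoring zones) is 26 hours 20 minutes.
Actual elapsed = 26 hours 20 minutes − 13:30 = 12 hours 50 minutes.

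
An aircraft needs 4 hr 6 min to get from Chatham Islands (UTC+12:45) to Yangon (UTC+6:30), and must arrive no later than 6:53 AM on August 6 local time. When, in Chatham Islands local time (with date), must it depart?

Target arrival in UTC: 6:53 AM − 6:30 = 12:23 AM on Aug 6.
Subtract 4 hours 6 minutes → departure 8:17 PM UTC on Aug 5.
Chatham Islands is UTC+12:45: 8:17 PM + 12:45 = 9:02 AM on Aug 6.

9:02 AM on August 6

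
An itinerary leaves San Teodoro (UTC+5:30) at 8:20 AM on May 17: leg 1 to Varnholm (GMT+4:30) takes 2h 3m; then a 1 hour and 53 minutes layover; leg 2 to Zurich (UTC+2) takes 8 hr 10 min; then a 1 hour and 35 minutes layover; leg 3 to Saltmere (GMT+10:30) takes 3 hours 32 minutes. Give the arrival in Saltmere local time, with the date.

Convert departure to UTC: 8:20 AM − 5:30 = 2:50 AM UTC on May 17.
Add 2 hours 3 minutes leg 1 → 4:53 AM UTC.
Add 1 hour and 53 minutes layover in Varnholm → 6:46 AM UTC.
Add 8 hours and 10 minutes leg 2 → 2:56 PM UTC.
Add 1 hour 35 minutes layover in Zurich → 4:31 PM UTC.
Add 3 hours 32 minutes leg 3 → 8:03 PM UTC.
Saltmere is UTC+10:30, so local arrival = 8:03 PM + 10:30 = 6:33 AM on May 18.

6:33 AM on May 18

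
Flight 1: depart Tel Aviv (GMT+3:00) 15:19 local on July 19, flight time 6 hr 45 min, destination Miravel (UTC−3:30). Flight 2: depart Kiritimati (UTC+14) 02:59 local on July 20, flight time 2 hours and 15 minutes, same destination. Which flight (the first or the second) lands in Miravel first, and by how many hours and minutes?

the second, by 3 hours 50 minutes

Flight 1 in UTC: 15:19 − 3:00 = 12:19 on Jul 19.
+6 hours and 45 minutes → arrive 19:04 UTC on Jul 19.
Flight 2 in UTC: 02:59 − 14:00 = 12:59 on Jul 19.
+2 hours 15 minutes → arrive 15:14 UTC on Jul 19.
Flight 2 lands earlier by 3 hours 50 minutes.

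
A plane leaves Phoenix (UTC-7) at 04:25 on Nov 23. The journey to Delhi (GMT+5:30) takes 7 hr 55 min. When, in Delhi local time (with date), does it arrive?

Delhi is 12:30 ahead of Phoenix.
After 7 hours and 55 minutes it is 12:20 in Phoenix.
Shift by the zone difference: 12:20 + 12:30 = 00:50 on Nov 24 in Delhi.

00:50 on November 24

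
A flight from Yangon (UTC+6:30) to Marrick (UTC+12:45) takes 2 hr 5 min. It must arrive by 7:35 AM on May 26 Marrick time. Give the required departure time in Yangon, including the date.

11:15 PM on May 25

Target arrival in UTC: 7:35 AM − 12:45 = 6:50 PM on May 25.
Subtract 2 hours 5 minutes → departure 4:45 PM UTC on May 25.
Yangon is UTC+6:30: 4:45 PM + 6:30 = 11:15 PM on May 25.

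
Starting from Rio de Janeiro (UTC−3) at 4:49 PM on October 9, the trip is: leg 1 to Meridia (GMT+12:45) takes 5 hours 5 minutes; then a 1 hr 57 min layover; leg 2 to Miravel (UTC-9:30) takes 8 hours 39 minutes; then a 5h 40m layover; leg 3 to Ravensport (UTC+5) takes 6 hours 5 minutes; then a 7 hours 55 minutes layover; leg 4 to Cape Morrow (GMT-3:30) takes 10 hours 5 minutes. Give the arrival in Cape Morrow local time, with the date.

Convert departure to UTC: 4:49 PM + 3:00 = 7:49 PM UTC on Oct 9.
Add 5 hours 5 minutes leg 1 → 12:54 AM UTC (Oct 10).
Add 1 hour 57 minutes layover in Meridia → 2:51 AM UTC.
Add 8 hours and 39 minutes leg 2 → 11:30 AM UTC.
Add 5 hours and 40 minutes layover in Miravel → 5:10 PM UTC.
Add 6 hours and 5 minutes leg 3 → 11:15 PM UTC.
Add 7 hours and 55 minutes layover in Ravensport → 7:10 AM UTC (Oct 11).
Add 10 hours and 5 minutes leg 4 → 5:15 PM UTC.
Cape Morrow is UTC−3:30, so local arrival = 5:15 PM − 3:30 = 1:45 PM on Oct 11.

1:45 PM on October 11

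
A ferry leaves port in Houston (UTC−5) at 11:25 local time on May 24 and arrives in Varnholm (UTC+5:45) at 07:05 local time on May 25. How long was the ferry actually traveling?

Varnholm is 10:45 ahead of Houston.
Clock-face elapsed time (ignoring zones) is 19 hours 40 minutes.
Actual elapsed = 19 hours 40 minutes − 10:45 = 8 hours 55 minutes.

8 hours 55 minutes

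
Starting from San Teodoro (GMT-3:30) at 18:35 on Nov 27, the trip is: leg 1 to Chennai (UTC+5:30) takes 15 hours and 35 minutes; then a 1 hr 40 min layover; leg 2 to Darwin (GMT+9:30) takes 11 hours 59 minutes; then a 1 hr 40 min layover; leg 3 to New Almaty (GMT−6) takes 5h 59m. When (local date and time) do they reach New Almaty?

04:58 on November 29

Convert departure to UTC: 18:35 + 3:30 = 22:05 UTC on Nov 27.
Add 15 hours 35 minutes leg 1 → 13:40 UTC (Nov 28).
Add 1 hour 40 minutes layover in Chennai → 15:20 UTC.
Add 11 hours and 59 minutes leg 2 → 03:19 UTC (Nov 29).
Add 1 hour and 40 minutes layover in Darwin → 04:59 UTC.
Add 5 hours 59 minutes leg 3 → 10:58 UTC.
New Almaty is UTC−6:00, so local arrival = 10:58 − 6:00 = 04:58 on Nov 29.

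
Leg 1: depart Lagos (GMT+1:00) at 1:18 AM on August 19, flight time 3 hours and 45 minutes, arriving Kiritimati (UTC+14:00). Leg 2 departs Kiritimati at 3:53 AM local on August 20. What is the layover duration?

9 hours 50 minutes

Convert departure to UTC: 1:18 AM − 1:00 = 12:18 AM UTC on Aug 19.
Add 3 hours 45 minutes flight time → 4:03 AM UTC.
Kiritimati is UTC+14:00, so local arrival = 4:03 AM + 14:00 = 6:03 PM on Aug 19.
Layover = 3:53 AM − 6:03 PM (+1 day) = 9 hours 50 minutes.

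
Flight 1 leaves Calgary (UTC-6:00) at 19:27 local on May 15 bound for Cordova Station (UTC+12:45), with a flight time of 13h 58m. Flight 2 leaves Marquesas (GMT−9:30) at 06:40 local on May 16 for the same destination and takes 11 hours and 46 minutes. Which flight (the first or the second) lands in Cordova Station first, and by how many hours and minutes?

Flight 1 in UTC: 19:27 + 6:00 = 01:27 on May 16.
+13 hours 58 minutes → arrive 15:25 UTC on May 16.
Flight 2 in UTC: 06:40 + 9:30 = 16:10 on May 16.
+11 hours and 46 minutes → arrive 03:56 UTC on May 17.
Flight 1 lands earlier by 12 hours 31 minutes.

the first, by 12 hours 31 minutes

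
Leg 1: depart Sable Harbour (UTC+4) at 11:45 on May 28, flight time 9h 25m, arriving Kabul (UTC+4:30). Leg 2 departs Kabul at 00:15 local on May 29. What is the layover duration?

2 hours 35 minutes

Convert departure to UTC: 11:45 − 4:00 = 07:45 UTC on May 28.
Add 9 hours 25 minutes flight time → 17:10 UTC.
Kabul is UTC+4:30, so local arrival = 17:10 + 4:30 = 21:40 on May 28.
Layover = 00:15 − 21:40 (+1 day) = 2 hours 35 minutes.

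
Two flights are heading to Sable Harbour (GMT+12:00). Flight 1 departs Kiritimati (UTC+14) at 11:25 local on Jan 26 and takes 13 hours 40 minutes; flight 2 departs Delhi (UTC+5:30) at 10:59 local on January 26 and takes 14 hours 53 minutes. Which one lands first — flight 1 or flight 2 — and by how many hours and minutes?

Flight 1 in UTC: 11:25 − 14:00 = 21:25 on Jan 25.
+13 hours 40 minutes → arrive 11:05 UTC on Jan 26.
Flight 2 in UTC: 10:59 − 5:30 = 05:29 on Jan 26.
+14 hours and 53 minutes → arrive 20:22 UTC on Jan 26.
Flight 1 lands earlier by 9 hours 17 minutes.

the first, by 9 hours 17 minutes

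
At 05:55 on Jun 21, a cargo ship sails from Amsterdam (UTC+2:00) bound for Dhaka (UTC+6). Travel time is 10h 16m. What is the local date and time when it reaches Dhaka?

20:11 on Jun 21

Convert departure to UTC: 05:55 − 2:00 = 03:55 UTC on Jun 21.
Add 10 hours 16 minutes travel time → 14:11 UTC.
Dhaka is UTC+6:00, so local arrival = 14:11 + 6:00 = 20:11 on Jun 21.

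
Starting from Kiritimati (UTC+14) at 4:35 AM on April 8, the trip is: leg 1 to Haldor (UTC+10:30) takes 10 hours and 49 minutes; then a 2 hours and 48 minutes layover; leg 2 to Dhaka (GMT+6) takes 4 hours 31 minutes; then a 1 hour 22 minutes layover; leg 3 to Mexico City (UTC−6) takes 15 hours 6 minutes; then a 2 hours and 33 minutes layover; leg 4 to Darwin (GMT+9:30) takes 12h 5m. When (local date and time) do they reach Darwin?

Convert departure to UTC: 4:35 AM − 14:00 = 2:35 PM UTC on Apr 7.
Add 10 hours 49 minutes leg 1 → 1:24 AM UTC (Apr 8).
Add 2 hours 48 minutes layover in Haldor → 4:12 AM UTC.
Add 4 hours and 31 minutes leg 2 → 8:43 AM UTC.
Add 1 hour 22 minutes layover in Dhaka → 10:05 AM UTC.
Add 15 hours and 6 minutes leg 3 → 1:11 AM UTC (Apr 9).
Add 2 hours and 33 minutes layover in Mexico City → 3:44 AM UTC.
Add 12 hours and 5 minutes leg 4 → 3:49 PM UTC.
Darwin is UTC+9:30, so local arrival = 3:49 PM + 9:30 = 1:19 AM on Apr 10.

1:19 AM on Apr 10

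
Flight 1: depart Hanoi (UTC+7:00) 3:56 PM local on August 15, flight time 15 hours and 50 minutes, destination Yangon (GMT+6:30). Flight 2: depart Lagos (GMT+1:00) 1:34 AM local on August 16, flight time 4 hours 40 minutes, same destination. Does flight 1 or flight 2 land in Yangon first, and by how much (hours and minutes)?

Flight 1 in UTC: 3:56 PM − 7:00 = 8:56 AM on Aug 15.
+15 hours and 50 minutes → arrive 12:46 AM UTC on Aug 16.
Flight 2 in UTC: 1:34 AM − 1:00 = 12:34 AM on Aug 16.
+4 hours and 40 minutes → arrive 5:14 AM UTC on Aug 16.
Flight 1 lands earlier by 4 hours 28 minutes.

the first, by 4 hours 28 minutes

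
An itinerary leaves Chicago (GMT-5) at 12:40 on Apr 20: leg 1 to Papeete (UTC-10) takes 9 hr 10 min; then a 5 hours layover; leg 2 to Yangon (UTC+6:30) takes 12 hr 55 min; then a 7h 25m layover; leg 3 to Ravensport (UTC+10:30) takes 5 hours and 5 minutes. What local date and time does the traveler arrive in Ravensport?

Convert departure to UTC: 12:40 + 5:00 = 17:40 UTC on Apr 20.
Add 9 hours 10 minutes leg 1 → 02:50 UTC (Apr 21).
Add 5 hours layover in Papeete → 07:50 UTC.
Add 12 hours and 55 minutes leg 2 → 20:45 UTC.
Add 7 hours and 25 minutes layover in Yangon → 04:10 UTC (Apr 22).
Add 5 hours and 5 minutes leg 3 → 09:15 UTC.
Ravensport is UTC+10:30, so local arrival = 09:15 + 10:30 = 19:45 on Apr 22.

19:45 on April 22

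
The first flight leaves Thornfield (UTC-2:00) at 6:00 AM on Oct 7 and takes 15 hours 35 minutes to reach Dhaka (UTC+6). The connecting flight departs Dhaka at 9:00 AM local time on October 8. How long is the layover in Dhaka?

Convert departure to UTC: 6:00 AM + 2:00 = 8:00 AM UTC on Oct 7.
Add 15 hours and 35 minutes flight time → 11:35 PM UTC.
Dhaka is UTC+6:00, so local arrival = 11:35 PM + 6:00 = 5:35 AM on Oct 8.
Layover = 9:00 AM − 5:35 AM = 3 hours 25 minutes.

3 hours 25 minutes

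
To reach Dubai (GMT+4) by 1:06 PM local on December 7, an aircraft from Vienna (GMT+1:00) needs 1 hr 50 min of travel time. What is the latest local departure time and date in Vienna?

8:16 AM on Dec 7

Target arrival in UTC: 1:06 PM − 4:00 = 9:06 AM on Dec 7.
Subtract 1 hour and 50 minutes → departure 7:16 AM UTC on Dec 7.
Vienna is UTC+1:00: 7:16 AM + 1:00 = 8:16 AM on Dec 7.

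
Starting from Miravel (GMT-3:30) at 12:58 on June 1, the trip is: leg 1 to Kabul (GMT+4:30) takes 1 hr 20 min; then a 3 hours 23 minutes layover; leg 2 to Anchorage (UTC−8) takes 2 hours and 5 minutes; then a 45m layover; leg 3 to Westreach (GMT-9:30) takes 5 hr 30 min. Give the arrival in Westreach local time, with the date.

20:01 on Jun 1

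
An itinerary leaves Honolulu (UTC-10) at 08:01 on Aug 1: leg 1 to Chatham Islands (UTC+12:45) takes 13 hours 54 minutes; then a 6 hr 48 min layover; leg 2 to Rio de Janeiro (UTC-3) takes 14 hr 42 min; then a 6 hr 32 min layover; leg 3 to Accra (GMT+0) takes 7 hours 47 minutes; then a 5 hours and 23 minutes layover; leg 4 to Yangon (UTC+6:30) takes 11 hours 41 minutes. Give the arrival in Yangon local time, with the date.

19:18 on Aug 4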